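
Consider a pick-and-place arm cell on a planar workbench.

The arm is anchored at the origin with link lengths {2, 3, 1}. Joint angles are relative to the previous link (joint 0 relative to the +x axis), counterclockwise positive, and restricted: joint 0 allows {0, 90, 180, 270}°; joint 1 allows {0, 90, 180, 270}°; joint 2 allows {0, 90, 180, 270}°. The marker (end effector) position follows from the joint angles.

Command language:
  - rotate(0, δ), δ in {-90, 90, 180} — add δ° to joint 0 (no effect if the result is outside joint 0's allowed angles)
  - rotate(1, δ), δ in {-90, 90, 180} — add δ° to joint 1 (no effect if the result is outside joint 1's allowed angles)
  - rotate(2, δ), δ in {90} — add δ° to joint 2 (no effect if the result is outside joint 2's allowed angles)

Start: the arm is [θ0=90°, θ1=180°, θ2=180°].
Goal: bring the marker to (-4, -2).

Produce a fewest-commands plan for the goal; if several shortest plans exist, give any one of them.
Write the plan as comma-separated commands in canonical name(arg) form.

rotate(1, 90), rotate(2, 90), rotate(2, 90), rotate(0, 180)

start: [θ0=90°, θ1=180°, θ2=180°]
t=1 rotate(1, 90) ⇒ [θ0=90°, θ1=270°, θ2=180°]
t=2 rotate(2, 90) ⇒ [θ0=90°, θ1=270°, θ2=270°]
t=3 rotate(2, 90) ⇒ [θ0=90°, θ1=270°, θ2=0°]
t=4 rotate(0, 180) ⇒ [θ0=270°, θ1=270°, θ2=0°]
shorter routes all fall short; 4 is best.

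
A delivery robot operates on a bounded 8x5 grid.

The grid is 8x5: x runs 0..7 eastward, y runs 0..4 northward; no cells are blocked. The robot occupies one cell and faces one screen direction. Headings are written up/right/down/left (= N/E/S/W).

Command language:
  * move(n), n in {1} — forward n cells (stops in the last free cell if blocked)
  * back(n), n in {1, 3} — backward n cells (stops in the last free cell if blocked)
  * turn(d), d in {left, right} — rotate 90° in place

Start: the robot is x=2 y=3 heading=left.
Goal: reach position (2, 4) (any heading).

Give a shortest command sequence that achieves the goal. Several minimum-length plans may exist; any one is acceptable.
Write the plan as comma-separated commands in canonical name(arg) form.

begin: x=2 y=3 heading=left
t=1 turn(left) ⇒ x=2 y=3 heading=down
t=2 back(1) ⇒ x=2 y=4 heading=down
minimal: 2 command(s), checked below 2.

turn(left), back(1)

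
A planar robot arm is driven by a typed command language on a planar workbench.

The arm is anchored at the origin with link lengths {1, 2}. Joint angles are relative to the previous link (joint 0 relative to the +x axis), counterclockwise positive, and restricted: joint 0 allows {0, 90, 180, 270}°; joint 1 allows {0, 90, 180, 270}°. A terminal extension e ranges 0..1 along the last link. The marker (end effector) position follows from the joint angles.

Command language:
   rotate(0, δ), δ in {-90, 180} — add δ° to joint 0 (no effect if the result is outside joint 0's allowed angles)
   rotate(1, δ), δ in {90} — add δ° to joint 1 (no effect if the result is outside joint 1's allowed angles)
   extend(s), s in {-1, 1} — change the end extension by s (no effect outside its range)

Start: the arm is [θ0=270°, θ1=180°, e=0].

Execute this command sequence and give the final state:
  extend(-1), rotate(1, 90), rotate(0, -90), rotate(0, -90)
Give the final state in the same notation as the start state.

[θ0=90°, θ1=270°, e=0]

begin: [θ0=270°, θ1=180°, e=0]
step 1 (extend(-1)): [θ0=270°, θ1=180°, e=0]
step 2 (rotate(1, 90)): [θ0=270°, θ1=270°, e=0]
step 3 (rotate(0, -90)): [θ0=180°, θ1=270°, e=0]
step 4 (rotate(0, -90)): [θ0=90°, θ1=270°, e=0]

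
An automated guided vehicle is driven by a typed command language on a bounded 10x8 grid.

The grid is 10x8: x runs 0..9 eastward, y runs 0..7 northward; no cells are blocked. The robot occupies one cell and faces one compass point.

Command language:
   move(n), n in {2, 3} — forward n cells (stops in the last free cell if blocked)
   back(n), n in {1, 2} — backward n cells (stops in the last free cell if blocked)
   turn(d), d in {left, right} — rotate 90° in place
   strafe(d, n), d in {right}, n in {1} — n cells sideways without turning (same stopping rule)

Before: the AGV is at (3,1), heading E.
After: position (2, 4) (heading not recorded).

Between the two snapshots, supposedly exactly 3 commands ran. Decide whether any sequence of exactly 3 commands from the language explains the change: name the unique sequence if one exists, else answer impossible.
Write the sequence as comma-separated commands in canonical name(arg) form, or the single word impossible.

key: running move(3) before back(1) would end elsewhere — order is forced
t0: at (3,1), heading E
1. back(1) → at (2,1), heading E
2. turn(left) → at (2,1), heading N
3. move(3) → at (2,4), heading N
no rival 3-sequence matches.

back(1), turn(left), move(3)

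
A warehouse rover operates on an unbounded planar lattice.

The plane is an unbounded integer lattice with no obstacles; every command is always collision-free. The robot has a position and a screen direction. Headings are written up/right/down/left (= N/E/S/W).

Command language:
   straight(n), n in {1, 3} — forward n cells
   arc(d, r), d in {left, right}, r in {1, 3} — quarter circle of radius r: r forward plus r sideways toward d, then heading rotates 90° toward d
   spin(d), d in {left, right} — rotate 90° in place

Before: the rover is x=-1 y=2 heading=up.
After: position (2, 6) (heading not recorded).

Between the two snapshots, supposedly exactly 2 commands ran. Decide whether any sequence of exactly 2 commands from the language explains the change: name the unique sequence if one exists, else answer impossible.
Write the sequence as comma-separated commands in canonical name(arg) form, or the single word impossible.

straight(1), arc(right, 3)

key: order matters: swapping straight(1) and arc(right, 3) lands elsewhere
from: x=-1 y=2 heading=up
t=1 straight(1) ⇒ x=-1 y=3 heading=up
t=2 arc(right, 3) ⇒ x=2 y=6 heading=right
no other 2-command option fits: unique.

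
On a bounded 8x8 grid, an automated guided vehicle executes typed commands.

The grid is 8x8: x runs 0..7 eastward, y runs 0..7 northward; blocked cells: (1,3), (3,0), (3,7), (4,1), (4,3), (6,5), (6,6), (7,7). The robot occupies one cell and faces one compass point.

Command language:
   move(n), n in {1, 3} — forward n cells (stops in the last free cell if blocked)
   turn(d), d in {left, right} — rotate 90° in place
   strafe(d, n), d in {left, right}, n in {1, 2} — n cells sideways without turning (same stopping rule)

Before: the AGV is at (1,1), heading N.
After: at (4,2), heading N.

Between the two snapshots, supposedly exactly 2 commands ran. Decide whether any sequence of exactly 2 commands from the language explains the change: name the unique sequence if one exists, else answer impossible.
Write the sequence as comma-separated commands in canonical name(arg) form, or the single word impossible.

checked all 2-command options: none fits.

impossible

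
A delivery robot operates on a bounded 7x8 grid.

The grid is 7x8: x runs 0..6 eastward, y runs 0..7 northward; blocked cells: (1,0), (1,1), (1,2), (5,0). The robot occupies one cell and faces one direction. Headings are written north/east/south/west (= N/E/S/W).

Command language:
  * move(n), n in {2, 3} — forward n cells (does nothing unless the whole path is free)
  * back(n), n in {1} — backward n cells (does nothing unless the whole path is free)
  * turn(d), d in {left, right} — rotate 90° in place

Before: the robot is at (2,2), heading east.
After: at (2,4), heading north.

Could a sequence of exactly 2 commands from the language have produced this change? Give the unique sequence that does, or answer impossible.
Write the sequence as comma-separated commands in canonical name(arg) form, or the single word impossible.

turn(left), move(2)

key: position moved to (2,4) AND the heading swung to N — translation plus rotation needed
begin: at (2,2), heading east
1. turn(left) → at (2,2), heading north
2. move(2) → at (2,4), heading north
all 25 alternatives checked — unique.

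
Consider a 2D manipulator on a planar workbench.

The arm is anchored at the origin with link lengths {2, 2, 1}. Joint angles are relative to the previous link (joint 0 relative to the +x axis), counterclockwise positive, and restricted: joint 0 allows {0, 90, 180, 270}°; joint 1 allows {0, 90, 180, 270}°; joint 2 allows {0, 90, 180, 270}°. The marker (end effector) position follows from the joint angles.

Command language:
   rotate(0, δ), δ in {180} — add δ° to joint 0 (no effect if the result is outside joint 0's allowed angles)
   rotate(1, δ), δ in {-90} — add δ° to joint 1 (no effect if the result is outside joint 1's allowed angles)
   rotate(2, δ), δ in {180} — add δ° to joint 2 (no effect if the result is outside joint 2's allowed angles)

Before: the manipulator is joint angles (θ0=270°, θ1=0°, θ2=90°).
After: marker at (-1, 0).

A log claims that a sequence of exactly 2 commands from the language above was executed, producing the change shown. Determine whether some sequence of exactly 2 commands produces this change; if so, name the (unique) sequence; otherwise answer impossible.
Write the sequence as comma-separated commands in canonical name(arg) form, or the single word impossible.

rotate(1, -90), rotate(1, -90)

begin: joint angles (θ0=270°, θ1=0°, θ2=90°)
t=1 rotate(1, -90) ⇒ joint angles (θ0=270°, θ1=270°, θ2=90°)
t=2 rotate(1, -90) ⇒ joint angles (θ0=270°, θ1=180°, θ2=90°)
no other 2-command option fits: unique.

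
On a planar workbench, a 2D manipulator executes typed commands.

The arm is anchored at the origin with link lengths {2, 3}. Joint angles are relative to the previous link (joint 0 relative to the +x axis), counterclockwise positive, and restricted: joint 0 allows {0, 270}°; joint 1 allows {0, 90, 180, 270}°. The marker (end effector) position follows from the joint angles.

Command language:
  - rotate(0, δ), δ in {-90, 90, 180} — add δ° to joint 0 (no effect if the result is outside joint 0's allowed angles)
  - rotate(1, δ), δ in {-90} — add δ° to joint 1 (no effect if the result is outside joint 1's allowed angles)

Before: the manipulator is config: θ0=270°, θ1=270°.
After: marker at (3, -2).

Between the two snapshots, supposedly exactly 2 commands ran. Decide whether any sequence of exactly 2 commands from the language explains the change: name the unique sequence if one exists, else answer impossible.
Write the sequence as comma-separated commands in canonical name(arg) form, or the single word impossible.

initial: config: θ0=270°, θ1=270°
[1] after rotate(1, -90): config: θ0=270°, θ1=180°
[2] after rotate(1, -90): config: θ0=270°, θ1=90°
all 16 alternatives checked — unique.

rotate(1, -90), rotate(1, -90)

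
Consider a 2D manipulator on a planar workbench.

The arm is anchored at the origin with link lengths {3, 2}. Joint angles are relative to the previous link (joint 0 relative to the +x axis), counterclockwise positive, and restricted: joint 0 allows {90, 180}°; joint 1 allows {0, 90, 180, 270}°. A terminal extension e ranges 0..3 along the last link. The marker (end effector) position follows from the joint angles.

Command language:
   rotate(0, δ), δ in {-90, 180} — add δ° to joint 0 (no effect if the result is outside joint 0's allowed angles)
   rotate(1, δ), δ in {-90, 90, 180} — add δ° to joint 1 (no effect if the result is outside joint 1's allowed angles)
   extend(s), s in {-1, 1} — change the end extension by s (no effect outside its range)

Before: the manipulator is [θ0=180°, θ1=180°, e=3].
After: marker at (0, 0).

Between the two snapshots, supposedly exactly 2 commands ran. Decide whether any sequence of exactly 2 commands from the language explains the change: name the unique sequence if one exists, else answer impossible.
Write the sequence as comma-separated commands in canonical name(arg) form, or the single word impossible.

initial: [θ0=180°, θ1=180°, e=3]
t=1 extend(-1) ⇒ [θ0=180°, θ1=180°, e=2]
t=2 extend(-1) ⇒ [θ0=180°, θ1=180°, e=1]
no rival 2-sequence matches.

extend(-1), extend(-1)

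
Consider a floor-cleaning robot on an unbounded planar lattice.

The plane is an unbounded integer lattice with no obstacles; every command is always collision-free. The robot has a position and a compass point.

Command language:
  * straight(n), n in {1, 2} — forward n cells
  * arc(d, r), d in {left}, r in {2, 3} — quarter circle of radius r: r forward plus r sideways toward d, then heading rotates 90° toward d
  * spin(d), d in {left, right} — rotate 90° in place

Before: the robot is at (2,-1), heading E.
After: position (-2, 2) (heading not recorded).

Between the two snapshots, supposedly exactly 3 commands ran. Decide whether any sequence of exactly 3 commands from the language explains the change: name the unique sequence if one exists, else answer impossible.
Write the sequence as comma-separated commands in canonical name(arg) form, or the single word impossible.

spin(left), arc(left, 3), straight(1)

key: running straight(1) before spin(left) would end elsewhere — order is forced
from: at (2,-1), heading E
t=1 spin(left) ⇒ at (2,-1), heading N
t=2 arc(left, 3) ⇒ at (-1,2), heading W
t=3 straight(1) ⇒ at (-2,2), heading W
no rival 3-sequence matches.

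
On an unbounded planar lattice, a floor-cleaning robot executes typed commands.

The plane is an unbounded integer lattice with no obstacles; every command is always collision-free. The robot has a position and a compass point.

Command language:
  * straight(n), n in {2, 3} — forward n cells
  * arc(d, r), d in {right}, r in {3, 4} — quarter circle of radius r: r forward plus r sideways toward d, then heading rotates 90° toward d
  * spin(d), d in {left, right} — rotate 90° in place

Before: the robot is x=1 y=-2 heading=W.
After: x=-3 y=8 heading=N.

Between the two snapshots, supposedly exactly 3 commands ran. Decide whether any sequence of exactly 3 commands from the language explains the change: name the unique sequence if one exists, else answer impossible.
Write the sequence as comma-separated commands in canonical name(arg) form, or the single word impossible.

arc(right, 4), straight(3), straight(3)

key: order matters: swapping arc(right, 4) and straight(3) lands elsewhere
begin: x=1 y=-2 heading=W
1. arc(right, 4) → x=-3 y=2 heading=N
2. straight(3) → x=-3 y=5 heading=N
3. straight(3) → x=-3 y=8 heading=N
all 216 alternatives checked — unique.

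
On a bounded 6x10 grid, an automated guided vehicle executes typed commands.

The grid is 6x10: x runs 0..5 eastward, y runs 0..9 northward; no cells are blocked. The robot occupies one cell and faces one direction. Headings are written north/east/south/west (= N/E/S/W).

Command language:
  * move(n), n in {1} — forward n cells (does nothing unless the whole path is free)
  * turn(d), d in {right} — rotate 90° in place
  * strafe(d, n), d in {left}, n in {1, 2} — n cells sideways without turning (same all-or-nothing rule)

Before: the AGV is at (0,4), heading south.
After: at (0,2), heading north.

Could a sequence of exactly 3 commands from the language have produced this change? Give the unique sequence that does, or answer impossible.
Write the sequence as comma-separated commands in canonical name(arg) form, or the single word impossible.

turn(right), strafe(left, 2), turn(right)

key: cell and facing (now N) both changed — the 3 commands mix motion and turning
from: at (0,4), heading south
[1] after turn(right): at (0,4), heading west
[2] after strafe(left, 2): at (0,2), heading west
[3] after turn(right): at (0,2), heading north
uniquely the one of 64 3-step routes that fits.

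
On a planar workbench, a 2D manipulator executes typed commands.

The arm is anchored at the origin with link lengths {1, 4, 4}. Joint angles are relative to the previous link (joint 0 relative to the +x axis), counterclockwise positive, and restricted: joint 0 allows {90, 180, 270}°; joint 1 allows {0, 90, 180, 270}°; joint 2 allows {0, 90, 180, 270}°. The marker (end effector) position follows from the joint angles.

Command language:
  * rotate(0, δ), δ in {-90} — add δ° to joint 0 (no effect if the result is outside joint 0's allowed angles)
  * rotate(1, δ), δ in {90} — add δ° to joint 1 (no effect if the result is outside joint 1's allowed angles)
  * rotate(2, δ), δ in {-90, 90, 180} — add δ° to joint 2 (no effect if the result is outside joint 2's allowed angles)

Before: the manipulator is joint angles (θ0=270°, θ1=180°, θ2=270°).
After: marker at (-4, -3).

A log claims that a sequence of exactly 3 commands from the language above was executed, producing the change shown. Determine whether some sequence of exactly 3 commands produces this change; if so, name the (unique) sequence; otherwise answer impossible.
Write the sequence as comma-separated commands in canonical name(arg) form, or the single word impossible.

rotate(0, -90), rotate(0, -90), rotate(0, -90)

initial: joint angles (θ0=270°, θ1=180°, θ2=270°)
step 1 (rotate(0, -90)): joint angles (θ0=180°, θ1=180°, θ2=270°)
step 2 (rotate(0, -90)): joint angles (θ0=90°, θ1=180°, θ2=270°)
step 3 (rotate(0, -90)): joint angles (θ0=90°, θ1=180°, θ2=270°)
no other 3-command option fits: unique.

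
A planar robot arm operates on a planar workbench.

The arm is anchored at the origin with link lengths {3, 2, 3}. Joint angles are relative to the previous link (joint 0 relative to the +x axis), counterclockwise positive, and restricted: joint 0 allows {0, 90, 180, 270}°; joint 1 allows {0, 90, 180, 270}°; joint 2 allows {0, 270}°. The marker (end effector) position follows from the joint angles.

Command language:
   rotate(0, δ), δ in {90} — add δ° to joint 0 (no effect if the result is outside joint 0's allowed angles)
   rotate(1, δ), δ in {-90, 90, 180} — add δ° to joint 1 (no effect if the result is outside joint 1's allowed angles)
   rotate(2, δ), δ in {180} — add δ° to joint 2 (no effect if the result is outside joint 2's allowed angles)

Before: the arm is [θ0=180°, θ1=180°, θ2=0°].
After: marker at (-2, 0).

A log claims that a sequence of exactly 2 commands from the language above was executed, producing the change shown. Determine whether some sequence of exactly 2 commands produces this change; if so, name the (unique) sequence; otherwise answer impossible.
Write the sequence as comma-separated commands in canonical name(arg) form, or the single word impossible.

initial: [θ0=180°, θ1=180°, θ2=0°]
step 1 (rotate(0, 90)): [θ0=270°, θ1=180°, θ2=0°]
step 2 (rotate(0, 90)): [θ0=0°, θ1=180°, θ2=0°]
no other 2-command option fits: unique.

rotate(0, 90), rotate(0, 90)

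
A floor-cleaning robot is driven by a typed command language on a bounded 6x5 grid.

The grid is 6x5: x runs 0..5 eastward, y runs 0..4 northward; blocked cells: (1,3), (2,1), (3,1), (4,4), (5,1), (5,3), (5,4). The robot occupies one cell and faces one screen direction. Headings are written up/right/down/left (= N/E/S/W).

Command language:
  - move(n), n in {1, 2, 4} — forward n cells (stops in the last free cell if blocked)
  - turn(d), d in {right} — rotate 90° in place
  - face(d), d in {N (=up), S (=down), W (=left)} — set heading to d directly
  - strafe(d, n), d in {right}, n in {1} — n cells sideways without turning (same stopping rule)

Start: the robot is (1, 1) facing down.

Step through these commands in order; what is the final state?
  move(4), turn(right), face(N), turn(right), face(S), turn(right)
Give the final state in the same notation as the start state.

begin: (1, 1) facing down
step 1 (move(4)): (1, 0) facing down
step 2 (turn(right)): (1, 0) facing left
step 3 (face(N)): (1, 0) facing up
step 4 (turn(right)): (1, 0) facing right
step 5 (face(S)): (1, 0) facing down
step 6 (turn(right)): (1, 0) facing left

(1, 0) facing left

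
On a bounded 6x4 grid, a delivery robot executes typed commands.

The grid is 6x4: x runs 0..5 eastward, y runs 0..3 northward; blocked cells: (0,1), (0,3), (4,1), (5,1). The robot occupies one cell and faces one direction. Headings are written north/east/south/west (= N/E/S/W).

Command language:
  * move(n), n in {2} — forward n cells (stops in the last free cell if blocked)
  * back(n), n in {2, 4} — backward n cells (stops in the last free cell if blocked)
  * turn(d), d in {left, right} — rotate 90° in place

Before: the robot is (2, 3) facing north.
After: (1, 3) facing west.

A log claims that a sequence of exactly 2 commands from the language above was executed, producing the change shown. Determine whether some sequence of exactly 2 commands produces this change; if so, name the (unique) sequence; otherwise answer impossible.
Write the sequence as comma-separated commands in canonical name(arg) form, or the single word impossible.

turn(left), move(2)

key: order matters: swapping turn(left) and move(2) lands elsewhere
begin: (2, 3) facing north
1. turn(left) → (2, 3) facing west
2. move(2) → (1, 3) facing west
no other 2-command option fits: unique.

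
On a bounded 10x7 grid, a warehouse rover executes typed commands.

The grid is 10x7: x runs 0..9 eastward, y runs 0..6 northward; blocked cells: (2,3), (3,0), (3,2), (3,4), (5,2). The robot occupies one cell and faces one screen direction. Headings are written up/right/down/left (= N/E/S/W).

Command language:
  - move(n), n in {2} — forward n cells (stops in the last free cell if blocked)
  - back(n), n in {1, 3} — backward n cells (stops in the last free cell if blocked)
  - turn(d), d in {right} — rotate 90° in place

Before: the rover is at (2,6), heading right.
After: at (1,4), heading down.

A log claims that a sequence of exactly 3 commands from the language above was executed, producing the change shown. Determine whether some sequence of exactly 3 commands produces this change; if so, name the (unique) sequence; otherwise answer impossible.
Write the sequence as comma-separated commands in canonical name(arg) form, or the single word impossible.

key: cell and facing (now S) both changed — the 3 commands mix motion and turning
begin: at (2,6), heading right
t=1 back(1) ⇒ at (1,6), heading right
t=2 turn(right) ⇒ at (1,6), heading down
t=3 move(2) ⇒ at (1,4), heading down
no rival 3-sequence matches.

back(1), turn(right), move(2)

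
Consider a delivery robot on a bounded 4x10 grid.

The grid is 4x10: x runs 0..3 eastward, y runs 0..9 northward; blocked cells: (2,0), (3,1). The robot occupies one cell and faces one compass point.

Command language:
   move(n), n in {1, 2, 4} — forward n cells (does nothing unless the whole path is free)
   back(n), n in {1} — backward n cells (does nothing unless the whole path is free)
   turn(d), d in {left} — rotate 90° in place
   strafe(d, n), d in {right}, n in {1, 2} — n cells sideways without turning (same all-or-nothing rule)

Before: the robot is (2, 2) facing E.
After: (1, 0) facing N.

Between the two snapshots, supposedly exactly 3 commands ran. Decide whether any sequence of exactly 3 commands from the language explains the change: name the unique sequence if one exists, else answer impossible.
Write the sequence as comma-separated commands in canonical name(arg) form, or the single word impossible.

back(1), strafe(right, 2), turn(left)

key: cell and facing (now N) both changed — the 3 commands mix motion and turning
from: (2, 2) facing E
[1] after back(1): (1, 2) facing E
[2] after strafe(right, 2): (1, 0) facing E
[3] after turn(left): (1, 0) facing N
no rival 3-sequence matches.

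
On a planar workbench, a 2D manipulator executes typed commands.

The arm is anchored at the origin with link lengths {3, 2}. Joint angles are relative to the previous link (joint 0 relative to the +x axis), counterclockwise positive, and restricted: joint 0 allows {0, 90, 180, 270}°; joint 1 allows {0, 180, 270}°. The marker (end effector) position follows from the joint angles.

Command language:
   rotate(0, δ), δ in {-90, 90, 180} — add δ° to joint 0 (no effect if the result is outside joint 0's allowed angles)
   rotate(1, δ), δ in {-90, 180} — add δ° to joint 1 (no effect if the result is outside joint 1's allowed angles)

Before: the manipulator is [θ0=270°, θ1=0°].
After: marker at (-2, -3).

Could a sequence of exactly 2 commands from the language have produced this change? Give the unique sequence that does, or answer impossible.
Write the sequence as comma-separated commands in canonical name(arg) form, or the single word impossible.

rotate(1, -90), rotate(1, 180)

key: running rotate(1, 180) before rotate(1, -90) would end elsewhere — order is forced
t0: [θ0=270°, θ1=0°]
1. rotate(1, -90) → [θ0=270°, θ1=270°]
2. rotate(1, 180) → [θ0=270°, θ1=270°]
no other 2-command option fits: unique.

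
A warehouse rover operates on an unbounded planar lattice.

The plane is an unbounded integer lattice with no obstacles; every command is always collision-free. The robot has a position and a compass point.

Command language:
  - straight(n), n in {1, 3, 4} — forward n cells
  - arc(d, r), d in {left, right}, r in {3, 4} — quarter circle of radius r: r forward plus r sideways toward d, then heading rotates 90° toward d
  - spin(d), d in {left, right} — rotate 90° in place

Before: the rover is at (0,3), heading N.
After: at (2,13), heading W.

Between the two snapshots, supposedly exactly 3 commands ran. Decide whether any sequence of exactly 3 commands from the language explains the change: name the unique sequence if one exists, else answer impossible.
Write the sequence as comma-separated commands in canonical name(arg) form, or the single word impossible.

arc(right, 3), arc(left, 3), arc(left, 4)

key: order matters: swapping arc(right, 3) and arc(left, 4) lands elsewhere
from: at (0,3), heading N
t=1 arc(right, 3) ⇒ at (3,6), heading E
t=2 arc(left, 3) ⇒ at (6,9), heading N
t=3 arc(left, 4) ⇒ at (2,13), heading W
no rival 3-sequence matches.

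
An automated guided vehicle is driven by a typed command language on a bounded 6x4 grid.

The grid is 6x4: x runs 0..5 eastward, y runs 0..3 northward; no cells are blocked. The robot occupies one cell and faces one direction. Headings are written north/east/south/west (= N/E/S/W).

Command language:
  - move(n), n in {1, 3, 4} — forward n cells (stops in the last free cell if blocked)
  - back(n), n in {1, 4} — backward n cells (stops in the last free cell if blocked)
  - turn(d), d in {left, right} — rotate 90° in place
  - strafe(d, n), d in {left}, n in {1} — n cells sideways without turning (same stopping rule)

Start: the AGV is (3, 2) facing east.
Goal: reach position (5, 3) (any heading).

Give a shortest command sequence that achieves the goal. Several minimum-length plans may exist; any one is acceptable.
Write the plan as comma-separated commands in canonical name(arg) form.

begin: (3, 2) facing east
t=1 move(3) ⇒ (5, 2) facing east
t=2 strafe(left, 1) ⇒ (5, 3) facing east
nothing shorter than 2 reaches the goal.

move(3), strafe(left, 1)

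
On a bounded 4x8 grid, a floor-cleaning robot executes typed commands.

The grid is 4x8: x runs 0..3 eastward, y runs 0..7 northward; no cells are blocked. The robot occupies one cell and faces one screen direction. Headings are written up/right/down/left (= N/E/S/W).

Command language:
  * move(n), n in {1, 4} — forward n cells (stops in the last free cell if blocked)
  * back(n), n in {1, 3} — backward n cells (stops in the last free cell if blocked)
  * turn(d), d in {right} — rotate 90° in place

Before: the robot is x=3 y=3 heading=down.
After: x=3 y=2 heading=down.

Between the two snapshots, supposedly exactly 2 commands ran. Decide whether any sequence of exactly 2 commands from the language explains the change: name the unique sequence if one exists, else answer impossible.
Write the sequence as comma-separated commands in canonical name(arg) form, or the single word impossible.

key: order matters: swapping back(3) and move(4) lands elsewhere
t0: x=3 y=3 heading=down
[1] after back(3): x=3 y=6 heading=down
[2] after move(4): x=3 y=2 heading=down
no other 2-command option fits: unique.

back(3), move(4)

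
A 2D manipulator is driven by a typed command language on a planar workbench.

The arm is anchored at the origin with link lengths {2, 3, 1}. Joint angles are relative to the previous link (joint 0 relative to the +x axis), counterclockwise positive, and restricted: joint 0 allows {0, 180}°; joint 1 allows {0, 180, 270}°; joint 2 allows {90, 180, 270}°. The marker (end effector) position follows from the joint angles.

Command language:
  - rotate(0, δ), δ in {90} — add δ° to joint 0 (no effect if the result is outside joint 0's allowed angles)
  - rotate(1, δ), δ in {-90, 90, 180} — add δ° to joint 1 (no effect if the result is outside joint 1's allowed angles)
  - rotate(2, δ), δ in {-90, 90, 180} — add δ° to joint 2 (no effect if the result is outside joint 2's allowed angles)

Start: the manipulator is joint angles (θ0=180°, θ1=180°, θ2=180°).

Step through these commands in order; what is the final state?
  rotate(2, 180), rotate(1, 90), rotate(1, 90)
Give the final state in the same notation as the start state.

t0: joint angles (θ0=180°, θ1=180°, θ2=180°)
step 1 (rotate(2, 180)): joint angles (θ0=180°, θ1=180°, θ2=180°)
step 2 (rotate(1, 90)): joint angles (θ0=180°, θ1=270°, θ2=180°)
step 3 (rotate(1, 90)): joint angles (θ0=180°, θ1=0°, θ2=180°)

joint angles (θ0=180°, θ1=0°, θ2=180°)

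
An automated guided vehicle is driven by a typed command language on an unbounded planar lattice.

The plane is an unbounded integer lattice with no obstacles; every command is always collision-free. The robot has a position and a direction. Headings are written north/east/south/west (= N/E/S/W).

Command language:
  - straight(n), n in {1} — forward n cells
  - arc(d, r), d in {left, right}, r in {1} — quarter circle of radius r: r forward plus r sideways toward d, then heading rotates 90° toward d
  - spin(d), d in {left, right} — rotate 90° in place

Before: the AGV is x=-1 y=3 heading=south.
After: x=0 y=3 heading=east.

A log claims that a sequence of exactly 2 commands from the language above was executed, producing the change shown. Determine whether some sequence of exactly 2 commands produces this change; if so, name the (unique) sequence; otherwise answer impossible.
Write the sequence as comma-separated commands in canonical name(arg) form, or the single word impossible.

key: position moved to (0,3) AND the heading swung to E — translation plus rotation needed
initial: x=-1 y=3 heading=south
t=1 spin(left) ⇒ x=-1 y=3 heading=east
t=2 straight(1) ⇒ x=0 y=3 heading=east
all 25 alternatives checked — unique.

spin(left), straight(1)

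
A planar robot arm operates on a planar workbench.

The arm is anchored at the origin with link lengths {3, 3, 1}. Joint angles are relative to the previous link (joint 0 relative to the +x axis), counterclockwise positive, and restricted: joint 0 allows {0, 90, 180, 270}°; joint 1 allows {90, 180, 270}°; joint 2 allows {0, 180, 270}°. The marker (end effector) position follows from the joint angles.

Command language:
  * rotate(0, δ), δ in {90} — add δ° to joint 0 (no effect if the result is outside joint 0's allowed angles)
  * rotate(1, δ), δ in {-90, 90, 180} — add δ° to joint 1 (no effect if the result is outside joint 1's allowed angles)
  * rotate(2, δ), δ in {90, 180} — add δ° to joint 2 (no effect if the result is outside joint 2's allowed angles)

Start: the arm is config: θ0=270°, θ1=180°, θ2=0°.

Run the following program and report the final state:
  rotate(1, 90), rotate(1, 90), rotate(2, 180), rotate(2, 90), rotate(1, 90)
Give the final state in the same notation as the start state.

config: θ0=270°, θ1=270°, θ2=270°

from: config: θ0=270°, θ1=180°, θ2=0°
1. rotate(1, 90) → config: θ0=270°, θ1=270°, θ2=0°
2. rotate(1, 90) → config: θ0=270°, θ1=270°, θ2=0°
3. rotate(2, 180) → config: θ0=270°, θ1=270°, θ2=180°
4. rotate(2, 90) → config: θ0=270°, θ1=270°, θ2=270°
5. rotate(1, 90) → config: θ0=270°, θ1=270°, θ2=270°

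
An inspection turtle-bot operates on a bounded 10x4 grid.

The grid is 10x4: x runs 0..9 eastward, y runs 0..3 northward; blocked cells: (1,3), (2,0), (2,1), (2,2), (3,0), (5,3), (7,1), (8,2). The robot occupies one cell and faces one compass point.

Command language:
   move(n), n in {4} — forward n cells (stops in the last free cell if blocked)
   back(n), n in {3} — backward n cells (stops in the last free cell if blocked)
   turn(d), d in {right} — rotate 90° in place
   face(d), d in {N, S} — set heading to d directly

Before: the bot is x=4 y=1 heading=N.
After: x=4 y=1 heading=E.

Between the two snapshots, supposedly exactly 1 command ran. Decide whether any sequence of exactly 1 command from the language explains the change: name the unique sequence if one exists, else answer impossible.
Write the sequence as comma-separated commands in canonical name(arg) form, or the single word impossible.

turn(right)

key: parked at (4,1) the whole time — nothing moves the robot
begin: x=4 y=1 heading=N
step 1 (turn(right)): x=4 y=1 heading=E
uniquely the one of 5 1-step routes that fits.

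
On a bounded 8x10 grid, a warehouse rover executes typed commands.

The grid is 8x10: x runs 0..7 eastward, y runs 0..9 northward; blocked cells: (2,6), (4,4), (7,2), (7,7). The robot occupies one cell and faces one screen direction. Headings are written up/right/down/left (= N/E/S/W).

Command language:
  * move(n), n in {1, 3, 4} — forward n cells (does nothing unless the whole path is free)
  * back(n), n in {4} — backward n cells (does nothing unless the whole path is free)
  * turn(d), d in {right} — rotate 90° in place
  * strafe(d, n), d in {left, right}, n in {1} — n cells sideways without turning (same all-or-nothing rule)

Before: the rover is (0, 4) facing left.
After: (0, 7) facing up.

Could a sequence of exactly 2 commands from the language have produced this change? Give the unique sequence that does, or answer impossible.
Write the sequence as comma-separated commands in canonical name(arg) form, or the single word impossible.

turn(right), move(3)

key: position moved to (0,7) AND the heading swung to N — translation plus rotation needed
t0: (0, 4) facing left
step 1 (turn(right)): (0, 4) facing up
step 2 (move(3)): (0, 7) facing up
no other 2-command option fits: unique.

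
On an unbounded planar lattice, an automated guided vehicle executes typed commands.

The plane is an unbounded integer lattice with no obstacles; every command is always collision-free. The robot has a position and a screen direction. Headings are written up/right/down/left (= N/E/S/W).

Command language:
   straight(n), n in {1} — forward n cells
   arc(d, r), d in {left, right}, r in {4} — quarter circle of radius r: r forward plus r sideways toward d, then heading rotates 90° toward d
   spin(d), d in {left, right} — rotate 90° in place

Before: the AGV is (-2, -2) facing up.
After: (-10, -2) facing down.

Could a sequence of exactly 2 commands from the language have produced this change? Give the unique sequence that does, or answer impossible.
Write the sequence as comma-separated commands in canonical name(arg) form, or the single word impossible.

key: position moved to (-10,-2) AND the heading swung to S — translation plus rotation needed
begin: (-2, -2) facing up
t=1 arc(left, 4) ⇒ (-6, 2) facing left
t=2 arc(left, 4) ⇒ (-10, -2) facing down
all 25 alternatives checked — unique.

arc(left, 4), arc(left, 4)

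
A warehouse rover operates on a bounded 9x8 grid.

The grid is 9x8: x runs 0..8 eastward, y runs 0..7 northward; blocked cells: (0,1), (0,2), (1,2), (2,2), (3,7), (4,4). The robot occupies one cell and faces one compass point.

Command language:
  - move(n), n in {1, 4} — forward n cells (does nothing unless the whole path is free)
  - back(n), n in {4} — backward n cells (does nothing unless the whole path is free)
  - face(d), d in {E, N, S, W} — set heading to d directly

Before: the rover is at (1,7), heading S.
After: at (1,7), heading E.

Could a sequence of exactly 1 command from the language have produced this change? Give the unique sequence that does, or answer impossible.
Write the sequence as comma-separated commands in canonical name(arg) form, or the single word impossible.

face(E)

key: parked at (1,7) the whole time — nothing moves the robot
begin: at (1,7), heading S
t=1 face(E) ⇒ at (1,7), heading E
no rival 1-sequence matches.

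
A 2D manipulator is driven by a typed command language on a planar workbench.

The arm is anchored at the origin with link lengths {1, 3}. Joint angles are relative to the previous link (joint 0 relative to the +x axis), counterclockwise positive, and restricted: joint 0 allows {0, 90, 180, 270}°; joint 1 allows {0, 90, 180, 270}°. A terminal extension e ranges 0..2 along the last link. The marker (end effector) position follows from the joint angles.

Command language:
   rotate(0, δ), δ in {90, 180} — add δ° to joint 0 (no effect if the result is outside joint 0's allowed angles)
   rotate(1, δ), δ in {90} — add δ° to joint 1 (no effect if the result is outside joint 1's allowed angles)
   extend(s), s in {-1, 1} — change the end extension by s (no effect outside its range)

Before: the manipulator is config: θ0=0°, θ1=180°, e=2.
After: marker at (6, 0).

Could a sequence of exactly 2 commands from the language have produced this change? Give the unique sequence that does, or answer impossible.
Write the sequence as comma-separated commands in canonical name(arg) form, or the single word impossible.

from: config: θ0=0°, θ1=180°, e=2
t=1 rotate(1, 90) ⇒ config: θ0=0°, θ1=270°, e=2
t=2 rotate(1, 90) ⇒ config: θ0=0°, θ1=0°, e=2
uniquely the one of 25 2-step routes that fits.

rotate(1, 90), rotate(1, 90)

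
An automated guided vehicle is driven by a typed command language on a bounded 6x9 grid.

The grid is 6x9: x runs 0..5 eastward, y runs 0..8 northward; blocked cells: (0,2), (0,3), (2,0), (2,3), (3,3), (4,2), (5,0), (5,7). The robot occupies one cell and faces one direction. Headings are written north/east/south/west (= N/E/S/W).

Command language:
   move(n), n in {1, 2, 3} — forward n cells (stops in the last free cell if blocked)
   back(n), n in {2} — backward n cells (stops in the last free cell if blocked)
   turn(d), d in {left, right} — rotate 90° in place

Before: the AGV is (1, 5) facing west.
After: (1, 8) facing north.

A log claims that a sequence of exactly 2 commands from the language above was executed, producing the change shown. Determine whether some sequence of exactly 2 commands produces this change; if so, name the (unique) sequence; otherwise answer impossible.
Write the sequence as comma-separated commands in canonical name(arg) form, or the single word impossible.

key: cell and facing (now N) both changed — the 2 commands mix motion and turning
start: (1, 5) facing west
step 1 (turn(right)): (1, 5) facing north
step 2 (move(3)): (1, 8) facing north
no other 2-command option fits: unique.

turn(right), move(3)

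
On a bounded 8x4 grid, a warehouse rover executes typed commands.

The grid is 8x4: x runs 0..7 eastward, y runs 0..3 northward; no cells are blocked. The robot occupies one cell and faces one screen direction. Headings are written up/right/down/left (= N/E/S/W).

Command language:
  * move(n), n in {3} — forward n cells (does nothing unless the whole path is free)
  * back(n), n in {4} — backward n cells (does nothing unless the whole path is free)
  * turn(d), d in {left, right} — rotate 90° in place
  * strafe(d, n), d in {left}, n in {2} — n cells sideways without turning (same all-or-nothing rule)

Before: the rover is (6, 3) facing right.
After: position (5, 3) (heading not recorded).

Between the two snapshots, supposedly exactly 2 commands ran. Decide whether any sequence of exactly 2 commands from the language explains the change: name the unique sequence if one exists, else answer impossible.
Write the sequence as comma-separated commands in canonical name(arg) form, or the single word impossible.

back(4), move(3)

key: running move(3) before back(4) would end elsewhere — order is forced
initial: (6, 3) facing right
step 1 (back(4)): (2, 3) facing right
step 2 (move(3)): (5, 3) facing right
all 25 alternatives checked — unique.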